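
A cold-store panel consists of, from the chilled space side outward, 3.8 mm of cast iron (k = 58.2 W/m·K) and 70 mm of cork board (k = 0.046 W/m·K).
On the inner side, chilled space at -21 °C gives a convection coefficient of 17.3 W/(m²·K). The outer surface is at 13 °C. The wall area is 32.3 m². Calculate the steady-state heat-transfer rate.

Model the wall as resistances in series:
R_inner film = 1/(h_i·A) = 1/(17.3×32.3) = 0.00179 K/W
R_cast iron = L/(kA) = 0.0038/(58.2×32.3) = 2.021×10^-6 K/W
R_cork board = L/(kA) = 0.07/(0.046×32.3) = 0.04711 K/W
R_total = 0.0489 K/W
Q = ΔT / R_total = 34 / 0.0489

Q ≈ 695 W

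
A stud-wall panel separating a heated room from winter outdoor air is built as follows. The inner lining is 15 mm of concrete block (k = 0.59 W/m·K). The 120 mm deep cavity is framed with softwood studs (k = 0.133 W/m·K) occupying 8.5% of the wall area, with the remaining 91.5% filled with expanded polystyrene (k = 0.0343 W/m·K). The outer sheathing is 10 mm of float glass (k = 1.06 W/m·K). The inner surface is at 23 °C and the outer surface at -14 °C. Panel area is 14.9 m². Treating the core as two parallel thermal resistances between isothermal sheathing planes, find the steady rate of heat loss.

Q ≈ 194 W

Sheathing layers in series; stud and cavity paths in parallel between them.
R_inner = 0.015/(0.59×14.9) = 0.001706 K/W
R_stud  = 0.12/(0.133×0.085×14.9) = 0.7124 K/W
R_cav   = 0.12/(0.0343×0.915×14.9) = 0.2566 K/W
1/R_core = 1/R_stud + 1/R_cav → R_core = 0.1887 K/W
R_outer = 0.01/(1.06×14.9) = 6.332×10^-4 K/W
R_total = 0.191 K/W
Q = ΔT/R_total = 37/0.191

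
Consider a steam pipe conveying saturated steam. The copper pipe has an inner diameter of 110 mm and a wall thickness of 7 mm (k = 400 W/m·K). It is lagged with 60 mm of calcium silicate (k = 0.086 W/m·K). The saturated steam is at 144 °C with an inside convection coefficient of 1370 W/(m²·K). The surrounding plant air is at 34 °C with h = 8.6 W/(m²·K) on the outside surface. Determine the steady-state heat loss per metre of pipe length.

q′ ≈ 78.2 W/m

Cylindrical conduction, so R = ln(r₂/r₁)/(2πkL) per layer, in series:
R_inner film = 1/(h_i·2πr₁L) = 1/(1370×2π×0.055×1) = 0.002112 K/W
R_copper pipe wall = ln(62/55)/(2π×400×1) = 4.767×10^-5 K/W
R_calcium silicate = ln(122/62)/(2π×0.086×1) = 1.253 K/W
R_outer film = 1/(h_o·2πr_oL) = 1/(8.6×2π×0.122×1) = 0.1517 K/W
R_total = 1.407 K/W
Q = ΔT/R_total = 110/1.407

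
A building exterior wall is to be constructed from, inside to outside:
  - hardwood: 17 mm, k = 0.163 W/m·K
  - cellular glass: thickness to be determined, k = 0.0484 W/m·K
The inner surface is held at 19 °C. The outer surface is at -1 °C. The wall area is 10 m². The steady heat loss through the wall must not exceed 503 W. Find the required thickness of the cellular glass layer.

Treating each layer as a thermal resistance in series:
R_hardwood = L/(kA) = 0.017/(0.163×10) = 0.01043 K/W
Sum of the known resistances R_other = 0.01043 K/W
Required total resistance R_tot = ΔT/Q_allow = 20/503 = 0.03976 K/W
R_cellular glass = R_tot − R_other = 0.02933 K/W
L = R·k·A = 0.02933×0.0484×10

L ≈ 14.2 mm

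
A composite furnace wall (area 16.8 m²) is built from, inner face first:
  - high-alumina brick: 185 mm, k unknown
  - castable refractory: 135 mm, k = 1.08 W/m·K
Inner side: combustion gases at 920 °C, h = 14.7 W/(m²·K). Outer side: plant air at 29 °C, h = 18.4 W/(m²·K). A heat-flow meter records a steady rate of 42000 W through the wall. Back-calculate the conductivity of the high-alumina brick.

Treating each layer as a thermal resistance in series:
R_inner film = 1/(h_i·A) = 1/(14.7×16.8) = 0.004049 K/W
R_castable refractory = L/(kA) = 0.135/(1.08×16.8) = 0.00744 K/W
R_outer film = 1/(h_o·A) = 1/(18.4×16.8) = 0.003235 K/W
Sum of known resistances R_other = 0.01472 K/W
Total R = ΔT/Q = 891/42000 = 0.02121 K/W
R_high-alumina brick = R_total − R_other = 0.00649 K/W
k = L/(R·A) = 0.185/(0.00649×16.8)

k ≈ 1.7 W/(m·K)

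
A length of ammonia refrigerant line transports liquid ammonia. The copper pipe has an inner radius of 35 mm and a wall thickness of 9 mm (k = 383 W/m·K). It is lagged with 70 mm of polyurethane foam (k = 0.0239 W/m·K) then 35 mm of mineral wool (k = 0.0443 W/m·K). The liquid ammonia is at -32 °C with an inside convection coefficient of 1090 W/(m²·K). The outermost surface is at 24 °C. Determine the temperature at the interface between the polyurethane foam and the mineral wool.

Radial resistances (cylindrical: R_cond = ln(r_o/r_i)/(2πkL), R_conv = 1/(h·2πrL)):
R_inner film = 1/(h_i·2πr₁L) = 1/(1090×2π×0.035×1) = 0.004172 K/W
R_copper pipe wall = ln(44/35)/(2π×383×1) = 9.509×10^-5 K/W
R_polyurethane foam = ln(114/44)/(2π×0.0239×1) = 6.34 K/W
R_mineral wool = ln(149/114)/(2π×0.0443×1) = 0.9619 K/W
R_total = 7.306 K/W
Q = ΔT/R_total = 56/7.306
Q = 7.67 W/m
T_interface = T_inner + Q·ΣR(inner→interface) = -32 + 7.67×6.344

T ≈ 16.6 °C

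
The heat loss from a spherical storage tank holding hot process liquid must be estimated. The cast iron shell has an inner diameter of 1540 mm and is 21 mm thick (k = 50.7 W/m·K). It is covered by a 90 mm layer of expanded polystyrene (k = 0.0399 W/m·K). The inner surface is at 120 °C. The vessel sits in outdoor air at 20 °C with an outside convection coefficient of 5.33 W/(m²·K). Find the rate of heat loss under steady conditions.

For a spherical shell R = (1/r₁ − 1/r₂)/(4πk); film R = 1/(h·4πr²). In series:
R_cast iron shell = (1/0.77 − 1/0.791)/(4π×50.7) = 5.412×10^-5 K/W
R_expanded polystyrene = (1/0.791 − 1/0.881)/(4π×0.0399) = 0.2576 K/W
R_outer film = 1/(h·4πr_o²) = 1/(5.33×4π×0.881²) = 0.01924 K/W
R_total = 0.2769 K/W
Q = ΔT/R_total = 100/0.2769

Q ≈ 361 W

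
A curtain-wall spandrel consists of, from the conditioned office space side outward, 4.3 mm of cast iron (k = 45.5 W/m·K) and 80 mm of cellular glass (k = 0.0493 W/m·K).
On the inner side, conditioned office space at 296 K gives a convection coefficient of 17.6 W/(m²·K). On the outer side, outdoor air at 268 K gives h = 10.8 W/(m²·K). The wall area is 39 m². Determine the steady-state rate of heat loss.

Model the wall as resistances in series:
R_inner film = 1/(h_i·A) = 1/(17.6×39) = 0.001457 K/W
R_cast iron = L/(kA) = 0.0043/(45.5×39) = 2.423×10^-6 K/W
R_cellular glass = L/(kA) = 0.08/(0.0493×39) = 0.04161 K/W
R_outer film = 1/(h_o·A) = 1/(10.8×39) = 0.002374 K/W
R_total = 0.04544 K/W
Q = ΔT / R_total = 28 / 0.04544

Q ≈ 616 W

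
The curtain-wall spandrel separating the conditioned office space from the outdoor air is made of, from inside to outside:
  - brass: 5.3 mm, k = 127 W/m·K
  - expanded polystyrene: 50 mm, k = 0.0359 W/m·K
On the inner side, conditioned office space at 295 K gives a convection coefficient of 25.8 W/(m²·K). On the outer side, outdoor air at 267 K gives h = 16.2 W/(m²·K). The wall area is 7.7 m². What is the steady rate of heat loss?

Treating each layer as a thermal resistance in series:
R_inner film = 1/(h_i·A) = 1/(25.8×7.7) = 0.005034 K/W
R_brass = L/(kA) = 0.0053/(127×7.7) = 5.42×10^-6 K/W
R_expanded polystyrene = L/(kA) = 0.05/(0.0359×7.7) = 0.1809 K/W
R_outer film = 1/(h_o·A) = 1/(16.2×7.7) = 0.008017 K/W
R_total = 0.1939 K/W
Q = ΔT / R_total = 28 / 0.1939

Q ≈ 144 W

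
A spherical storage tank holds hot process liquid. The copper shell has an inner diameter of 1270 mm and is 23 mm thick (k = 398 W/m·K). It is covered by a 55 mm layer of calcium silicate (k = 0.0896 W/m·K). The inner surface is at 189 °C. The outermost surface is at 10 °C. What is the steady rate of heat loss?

Spherical conduction: R = (1/r_in − 1/r_out)/(4πk) per layer; series-sum.
R_copper shell = (1/0.635 − 1/0.658)/(4π×398) = 1.101×10^-5 K/W
R_calcium silicate = (1/0.658 − 1/0.713)/(4π×0.0896) = 0.1041 K/W
R_total = 0.1041 K/W
Q = ΔT/R_total = 179/0.1041

Q ≈ 1720 W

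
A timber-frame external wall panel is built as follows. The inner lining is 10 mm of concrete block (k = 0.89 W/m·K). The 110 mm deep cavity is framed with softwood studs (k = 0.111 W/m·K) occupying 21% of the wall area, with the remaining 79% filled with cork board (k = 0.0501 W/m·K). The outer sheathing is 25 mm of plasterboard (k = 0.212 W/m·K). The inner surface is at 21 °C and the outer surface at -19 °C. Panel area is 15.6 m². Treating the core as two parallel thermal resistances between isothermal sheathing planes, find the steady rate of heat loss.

Q ≈ 332 W

Sheathing layers in series; stud and cavity paths in parallel between them.
R_inner = 0.01/(0.89×15.6) = 7.203×10^-4 K/W
R_stud  = 0.11/(0.111×0.21×15.6) = 0.3025 K/W
R_cav   = 0.11/(0.0501×0.79×15.6) = 0.1782 K/W
1/R_core = 1/R_stud + 1/R_cav → R_core = 0.1121 K/W
R_outer = 0.025/(0.212×15.6) = 0.007559 K/W
R_total = 0.1204 K/W
Q = ΔT/R_total = 40/0.1204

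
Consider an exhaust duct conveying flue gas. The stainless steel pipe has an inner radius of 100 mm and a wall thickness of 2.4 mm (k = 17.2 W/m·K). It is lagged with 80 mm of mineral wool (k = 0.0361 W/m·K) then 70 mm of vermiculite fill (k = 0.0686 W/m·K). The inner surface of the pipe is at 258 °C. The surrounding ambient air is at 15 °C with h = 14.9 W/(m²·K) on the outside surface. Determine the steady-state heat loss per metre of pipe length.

Per-layer cylindrical resistances, series-summed:
R_stainless steel pipe wall = ln(102.4/100)/(2π×17.2×1) = 2.195×10^-4 K/W
R_mineral wool = ln(182.4/102.4)/(2π×0.0361×1) = 2.545 K/W
R_vermiculite fill = ln(252.4/182.4)/(2π×0.0686×1) = 0.7536 K/W
R_outer film = 1/(h_o·2πr_oL) = 1/(14.9×2π×0.2524×1) = 0.04232 K/W
R_total = 3.341 K/W
Q = ΔT/R_total = 243/3.341

q′ ≈ 72.7 W/m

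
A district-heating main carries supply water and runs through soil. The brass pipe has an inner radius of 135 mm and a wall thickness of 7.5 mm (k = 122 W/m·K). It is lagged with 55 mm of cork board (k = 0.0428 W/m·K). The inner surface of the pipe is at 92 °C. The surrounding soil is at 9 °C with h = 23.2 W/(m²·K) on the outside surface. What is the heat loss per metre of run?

q′ ≈ 66.5 W/m

Per-layer cylindrical resistances, series-summed:
R_brass pipe wall = ln(142.5/135)/(2π×122×1) = 7.053×10^-5 K/W
R_cork board = ln(197.5/142.5)/(2π×0.0428×1) = 1.214 K/W
R_outer film = 1/(h_o·2πr_oL) = 1/(23.2×2π×0.1975×1) = 0.03473 K/W
R_total = 1.249 K/W
Q = ΔT/R_total = 83/1.249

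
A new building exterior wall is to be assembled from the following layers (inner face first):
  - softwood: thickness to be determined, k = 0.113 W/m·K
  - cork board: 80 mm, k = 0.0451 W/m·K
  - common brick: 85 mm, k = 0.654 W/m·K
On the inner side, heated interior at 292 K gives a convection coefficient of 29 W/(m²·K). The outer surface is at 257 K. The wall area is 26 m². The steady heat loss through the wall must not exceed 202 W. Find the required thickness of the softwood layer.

L ≈ 290 mm

Treating each layer as a thermal resistance in series:
R_inner film = 1/(h_i·A) = 1/(29×26) = 0.001326 K/W
R_cork board = L/(kA) = 0.08/(0.0451×26) = 0.06822 K/W
R_common brick = L/(kA) = 0.085/(0.654×26) = 0.004999 K/W
Sum of the known resistances R_other = 0.07455 K/W
Required total resistance R_tot = ΔT/Q_allow = 35/202 = 0.1733 K/W
R_softwood = R_tot − R_other = 0.09872 K/W
L = R·k·A = 0.09872×0.113×26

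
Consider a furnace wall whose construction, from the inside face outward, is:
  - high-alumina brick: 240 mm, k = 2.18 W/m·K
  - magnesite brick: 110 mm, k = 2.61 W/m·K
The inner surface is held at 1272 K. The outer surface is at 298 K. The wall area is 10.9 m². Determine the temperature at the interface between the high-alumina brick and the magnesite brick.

T ≈ 568 K

Using the resistance-network approach (series):
R_high-alumina brick = L/(kA) = 0.24/(2.18×10.9) = 0.0101 K/W
R_magnesite brick = L/(kA) = 0.11/(2.61×10.9) = 0.003867 K/W
R_total = 0.01397 K/W;  Q = ΔT/R_total = 974/0.01397 = 69740 W
T_interface = T_inner − Q·ΣR(inner→interface) = 1272 − 69700×0.0101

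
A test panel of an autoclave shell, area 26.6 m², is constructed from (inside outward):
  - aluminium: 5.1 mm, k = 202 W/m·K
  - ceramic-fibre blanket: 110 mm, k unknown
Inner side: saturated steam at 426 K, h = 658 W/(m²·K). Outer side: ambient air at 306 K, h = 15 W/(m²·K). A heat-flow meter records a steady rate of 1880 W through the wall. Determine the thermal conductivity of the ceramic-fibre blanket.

Treating each layer as a thermal resistance in series:
R_inner film = 1/(h_i·A) = 1/(658×26.6) = 5.713×10^-5 K/W
R_aluminium = L/(kA) = 0.0051/(202×26.6) = 9.492×10^-7 K/W
R_outer film = 1/(h_o·A) = 1/(15×26.6) = 0.002506 K/W
Sum of known resistances R_other = 0.002564 K/W
Total R = ΔT/Q = 120/1880 = 0.06383 K/W
R_ceramic-fibre blanket = R_total − R_other = 0.06127 K/W
k = L/(R·A) = 0.11/(0.06127×26.6)

k ≈ 0.0675 W/(m·K)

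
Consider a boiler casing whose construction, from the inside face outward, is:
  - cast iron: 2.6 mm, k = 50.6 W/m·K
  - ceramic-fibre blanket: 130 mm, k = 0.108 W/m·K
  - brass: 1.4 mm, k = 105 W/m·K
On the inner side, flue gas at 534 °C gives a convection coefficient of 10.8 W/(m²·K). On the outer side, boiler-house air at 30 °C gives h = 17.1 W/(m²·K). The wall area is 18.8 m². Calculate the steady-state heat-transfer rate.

Q ≈ 6990 W

Treating each layer as a thermal resistance in series:
R_inner film = 1/(h_i·A) = 1/(10.8×18.8) = 0.004925 K/W
R_cast iron = L/(kA) = 0.0026/(50.6×18.8) = 2.733×10^-6 K/W
R_ceramic-fibre blanket = L/(kA) = 0.13/(0.108×18.8) = 0.06403 K/W
R_brass = L/(kA) = 0.0014/(105×18.8) = 7.092×10^-7 K/W
R_outer film = 1/(h_o·A) = 1/(17.1×18.8) = 0.003111 K/W
R_total = 0.07207 K/W
Q = ΔT / R_total = 504 / 0.07207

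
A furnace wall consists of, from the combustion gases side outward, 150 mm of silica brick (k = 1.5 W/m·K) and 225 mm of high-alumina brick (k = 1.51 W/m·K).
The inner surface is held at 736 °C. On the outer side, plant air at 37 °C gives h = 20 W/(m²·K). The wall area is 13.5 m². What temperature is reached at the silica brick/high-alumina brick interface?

Using the resistance-network approach (series):
R_silica brick = L/(kA) = 0.15/(1.5×13.5) = 0.007407 K/W
R_high-alumina brick = L/(kA) = 0.225/(1.51×13.5) = 0.01104 K/W
R_outer film = 1/(h_o·A) = 1/(20×13.5) = 0.003704 K/W
R_total = 0.02215 K/W;  Q = ΔT/R_total = 699/0.02215 = 31560 W
T_interface = T_inner − Q·ΣR(inner→interface) = 736 − 31600×0.007407

T ≈ 502 °C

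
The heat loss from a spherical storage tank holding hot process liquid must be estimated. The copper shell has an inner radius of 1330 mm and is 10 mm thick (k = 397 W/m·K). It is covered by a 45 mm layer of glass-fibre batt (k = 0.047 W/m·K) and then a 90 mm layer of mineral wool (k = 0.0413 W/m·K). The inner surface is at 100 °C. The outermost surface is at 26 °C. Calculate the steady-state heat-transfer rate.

Each spherical layer contributes R = (1/r_i − 1/r_o)/(4πk):
R_copper shell = (1/1.33 − 1/1.34)/(4π×397) = 1.125×10^-6 K/W
R_glass-fibre batt = (1/1.34 − 1/1.385)/(4π×0.047) = 0.04105 K/W
R_mineral wool = (1/1.385 − 1/1.475)/(4π×0.0413) = 0.08489 K/W
R_total = 0.1259 K/W
Q = ΔT/R_total = 74/0.1259

Q ≈ 588 W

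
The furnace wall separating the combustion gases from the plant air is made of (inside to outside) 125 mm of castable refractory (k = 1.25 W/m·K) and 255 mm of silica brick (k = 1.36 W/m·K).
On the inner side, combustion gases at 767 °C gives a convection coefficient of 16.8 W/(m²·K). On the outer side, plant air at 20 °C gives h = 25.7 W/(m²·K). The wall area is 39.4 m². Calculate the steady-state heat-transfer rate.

Series thermal resistances:
R_inner film = 1/(h_i·A) = 1/(16.8×39.4) = 0.001511 K/W
R_castable refractory = L/(kA) = 0.125/(1.25×39.4) = 0.002538 K/W
R_silica brick = L/(kA) = 0.255/(1.36×39.4) = 0.004759 K/W
R_outer film = 1/(h_o·A) = 1/(25.7×39.4) = 9.876×10^-4 K/W
R_total = 0.009795 K/W
Q = ΔT / R_total = 747 / 0.009795

Q ≈ 76300 W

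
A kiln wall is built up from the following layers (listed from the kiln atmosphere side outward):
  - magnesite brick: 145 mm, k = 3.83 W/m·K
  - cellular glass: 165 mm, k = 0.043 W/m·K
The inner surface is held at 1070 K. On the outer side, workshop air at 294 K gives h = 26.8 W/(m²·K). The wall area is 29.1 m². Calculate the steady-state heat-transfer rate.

Using the resistance-network approach (series):
R_magnesite brick = L/(kA) = 0.145/(3.83×29.1) = 0.001301 K/W
R_cellular glass = L/(kA) = 0.165/(0.043×29.1) = 0.1319 K/W
R_outer film = 1/(h_o·A) = 1/(26.8×29.1) = 0.001282 K/W
R_total = 0.1344 K/W
Q = ΔT / R_total = 776 / 0.1344

Q ≈ 5770 W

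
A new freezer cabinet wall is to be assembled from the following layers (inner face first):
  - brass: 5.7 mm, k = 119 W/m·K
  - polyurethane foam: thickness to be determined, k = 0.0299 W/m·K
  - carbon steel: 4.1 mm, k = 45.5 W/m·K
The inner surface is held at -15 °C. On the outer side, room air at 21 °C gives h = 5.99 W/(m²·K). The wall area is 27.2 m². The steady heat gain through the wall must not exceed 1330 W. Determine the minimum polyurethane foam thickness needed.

L ≈ 17 mm

Treating each layer as a thermal resistance in series:
R_brass = L/(kA) = 0.0057/(119×27.2) = 1.761×10^-6 K/W
R_carbon steel = L/(kA) = 0.0041/(45.5×27.2) = 3.313×10^-6 K/W
R_outer film = 1/(h_o·A) = 1/(5.99×27.2) = 0.006138 K/W
Sum of the known resistances R_other = 0.006143 K/W
Required total resistance R_tot = ΔT/Q_allow = 36/1330 = 0.02707 K/W
R_polyurethane foam = R_tot − R_other = 0.02092 K/W
L = R·k·A = 0.02092×0.0299×27.2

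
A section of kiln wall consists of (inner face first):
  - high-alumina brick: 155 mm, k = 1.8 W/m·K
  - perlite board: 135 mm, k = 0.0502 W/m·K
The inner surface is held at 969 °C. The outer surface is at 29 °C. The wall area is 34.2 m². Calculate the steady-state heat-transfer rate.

Thermal resistances in series:
R_high-alumina brick = L/(kA) = 0.155/(1.8×34.2) = 0.002518 K/W
R_perlite board = L/(kA) = 0.135/(0.0502×34.2) = 0.07863 K/W
R_total = 0.08115 K/W
Q = ΔT / R_total = 940 / 0.08115

Q ≈ 11600 W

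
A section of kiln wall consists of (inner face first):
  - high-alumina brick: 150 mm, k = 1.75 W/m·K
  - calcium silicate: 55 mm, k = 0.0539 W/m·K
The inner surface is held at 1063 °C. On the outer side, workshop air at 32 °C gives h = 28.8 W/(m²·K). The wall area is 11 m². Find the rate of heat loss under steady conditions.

Q ≈ 9940 W

Series thermal resistances:
R_high-alumina brick = L/(kA) = 0.15/(1.75×11) = 0.007792 K/W
R_calcium silicate = L/(kA) = 0.055/(0.0539×11) = 0.09276 K/W
R_outer film = 1/(h_o·A) = 1/(28.8×11) = 0.003157 K/W
R_total = 0.1037 K/W
Q = ΔT / R_total = 1031 / 0.1037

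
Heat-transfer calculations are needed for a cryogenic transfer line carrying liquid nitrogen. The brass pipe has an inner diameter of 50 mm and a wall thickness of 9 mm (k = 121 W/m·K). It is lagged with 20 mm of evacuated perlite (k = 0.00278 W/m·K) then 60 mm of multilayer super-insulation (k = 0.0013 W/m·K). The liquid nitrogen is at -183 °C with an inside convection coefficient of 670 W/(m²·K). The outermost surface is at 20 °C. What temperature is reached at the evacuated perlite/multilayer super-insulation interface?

T ≈ -137 °C

Treating each annulus and film as a series resistance:
R_inner film = 1/(h_i·2πr₁L) = 1/(670×2π×0.025×1) = 0.009502 K/W
R_brass pipe wall = ln(34/25)/(2π×121×1) = 4.044×10^-4 K/W
R_evacuated perlite = ln(54/34)/(2π×0.00278×1) = 26.49 K/W
R_multilayer super-insulation = ln(114/54)/(2π×0.0013×1) = 91.48 K/W
R_total = 118 K/W
Q = ΔT/R_total = 203/118
Q = 1.72 W/m
T_interface = T_inner + Q·ΣR(inner→interface) = -183 + 1.72×26.5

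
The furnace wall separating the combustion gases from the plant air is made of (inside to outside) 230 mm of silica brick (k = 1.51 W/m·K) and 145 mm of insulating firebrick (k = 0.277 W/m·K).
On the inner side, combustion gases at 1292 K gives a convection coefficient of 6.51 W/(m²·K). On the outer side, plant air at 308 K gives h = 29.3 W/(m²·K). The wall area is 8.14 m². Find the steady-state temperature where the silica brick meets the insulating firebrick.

Using the resistance-network approach (series):
R_inner film = 1/(h_i·A) = 1/(6.51×8.14) = 0.01887 K/W
R_silica brick = L/(kA) = 0.23/(1.51×8.14) = 0.01871 K/W
R_insulating firebrick = L/(kA) = 0.145/(0.277×8.14) = 0.06431 K/W
R_outer film = 1/(h_o·A) = 1/(29.3×8.14) = 0.004193 K/W
R_total = 0.1061 K/W;  Q = ΔT/R_total = 984/0.1061 = 9276 W
T_interface = T_inner − Q·ΣR(inner→interface) = 1292 − 9280×0.03758

T ≈ 943 K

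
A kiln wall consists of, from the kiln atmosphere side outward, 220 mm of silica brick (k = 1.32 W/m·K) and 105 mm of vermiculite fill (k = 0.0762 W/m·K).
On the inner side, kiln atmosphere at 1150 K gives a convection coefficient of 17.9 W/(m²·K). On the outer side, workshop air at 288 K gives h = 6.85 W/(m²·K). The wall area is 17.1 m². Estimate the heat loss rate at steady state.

Q ≈ 8440 W

Treating each layer as a thermal resistance in series:
R_inner film = 1/(h_i·A) = 1/(17.9×17.1) = 0.003267 K/W
R_silica brick = L/(kA) = 0.22/(1.32×17.1) = 0.009747 K/W
R_vermiculite fill = L/(kA) = 0.105/(0.0762×17.1) = 0.08058 K/W
R_outer film = 1/(h_o·A) = 1/(6.85×17.1) = 0.008537 K/W
R_total = 0.1021 K/W
Q = ΔT / R_total = 862 / 0.1021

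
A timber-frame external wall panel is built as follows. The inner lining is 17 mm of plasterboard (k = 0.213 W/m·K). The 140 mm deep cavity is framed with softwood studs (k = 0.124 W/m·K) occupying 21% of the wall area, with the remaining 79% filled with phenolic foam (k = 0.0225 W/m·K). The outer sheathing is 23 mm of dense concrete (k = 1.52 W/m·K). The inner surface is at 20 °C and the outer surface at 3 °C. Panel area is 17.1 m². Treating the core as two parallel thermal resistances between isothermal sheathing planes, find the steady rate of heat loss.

Sheathing layers in series; stud and cavity paths in parallel between them.
R_inner = 0.017/(0.213×17.1) = 0.004667 K/W
R_stud  = 0.14/(0.124×0.21×17.1) = 0.3144 K/W
R_cav   = 0.14/(0.0225×0.79×17.1) = 0.4606 K/W
1/R_core = 1/R_stud + 1/R_cav → R_core = 0.1869 K/W
R_outer = 0.023/(1.52×17.1) = 8.849×10^-4 K/W
R_total = 0.1924 K/W
Q = ΔT/R_total = 17/0.1924

Q ≈ 88.4 W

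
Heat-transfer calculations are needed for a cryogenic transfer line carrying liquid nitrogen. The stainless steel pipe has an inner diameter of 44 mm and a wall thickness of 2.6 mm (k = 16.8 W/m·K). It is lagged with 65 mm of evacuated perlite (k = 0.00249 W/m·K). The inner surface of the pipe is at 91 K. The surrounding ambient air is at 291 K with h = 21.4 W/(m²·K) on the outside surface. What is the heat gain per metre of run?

Cylindrical conduction, so R = ln(r₂/r₁)/(2πkL) per layer, in series:
R_stainless steel pipe wall = ln(24.6/22)/(2π×16.8×1) = 0.001058 K/W
R_evacuated perlite = ln(89.6/24.6)/(2π×0.00249×1) = 82.62 K/W
R_outer film = 1/(h_o·2πr_oL) = 1/(21.4×2π×0.0896×1) = 0.083 K/W
R_total = 82.7 K/W
Q = ΔT/R_total = 200/82.7

q′ ≈ 2.42 W/m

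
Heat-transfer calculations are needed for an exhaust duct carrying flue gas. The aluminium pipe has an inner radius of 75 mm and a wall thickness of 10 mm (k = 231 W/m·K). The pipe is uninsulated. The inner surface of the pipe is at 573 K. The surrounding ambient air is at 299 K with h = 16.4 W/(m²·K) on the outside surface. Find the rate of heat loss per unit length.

q′ ≈ 2400 W/m

For a radial system each layer contributes R = ln(r_out/r_in)/(2πkL); films add R = 1/(hA).
R_aluminium pipe wall = ln(85/75)/(2π×231×1) = 8.624×10^-5 K/W
R_outer film = 1/(h_o·2πr_oL) = 1/(16.4×2π×0.085×1) = 0.1142 K/W
R_total = 0.1143 K/W
Q = ΔT/R_total = 274/0.1143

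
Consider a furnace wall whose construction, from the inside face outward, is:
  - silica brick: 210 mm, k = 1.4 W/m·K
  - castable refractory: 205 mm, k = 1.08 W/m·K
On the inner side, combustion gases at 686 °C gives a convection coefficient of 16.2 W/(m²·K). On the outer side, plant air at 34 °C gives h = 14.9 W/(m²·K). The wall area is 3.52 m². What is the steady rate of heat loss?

Model the wall as resistances in series:
R_inner film = 1/(h_i·A) = 1/(16.2×3.52) = 0.01754 K/W
R_silica brick = L/(kA) = 0.21/(1.4×3.52) = 0.04261 K/W
R_castable refractory = L/(kA) = 0.205/(1.08×3.52) = 0.05392 K/W
R_outer film = 1/(h_o·A) = 1/(14.9×3.52) = 0.01907 K/W
R_total = 0.1331 K/W
Q = ΔT / R_total = 652 / 0.1331

Q ≈ 4900 W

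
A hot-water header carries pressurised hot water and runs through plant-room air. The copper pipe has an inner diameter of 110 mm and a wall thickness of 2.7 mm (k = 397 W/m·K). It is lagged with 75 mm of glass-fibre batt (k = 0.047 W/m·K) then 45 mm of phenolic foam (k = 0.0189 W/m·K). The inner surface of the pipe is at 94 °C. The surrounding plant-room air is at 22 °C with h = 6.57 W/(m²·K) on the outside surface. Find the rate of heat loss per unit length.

Cylindrical conduction, so R = ln(r₂/r₁)/(2πkL) per layer, in series:
R_copper pipe wall = ln(57.7/55)/(2π×397×1) = 1.921×10^-5 K/W
R_glass-fibre batt = ln(132.7/57.7)/(2π×0.047×1) = 2.82 K/W
R_phenolic foam = ln(177.7/132.7)/(2π×0.0189×1) = 2.459 K/W
R_outer film = 1/(h_o·2πr_oL) = 1/(6.57×2π×0.1777×1) = 0.1363 K/W
R_total = 5.415 K/W
Q = ΔT/R_total = 72/5.415

q′ ≈ 13.3 W/m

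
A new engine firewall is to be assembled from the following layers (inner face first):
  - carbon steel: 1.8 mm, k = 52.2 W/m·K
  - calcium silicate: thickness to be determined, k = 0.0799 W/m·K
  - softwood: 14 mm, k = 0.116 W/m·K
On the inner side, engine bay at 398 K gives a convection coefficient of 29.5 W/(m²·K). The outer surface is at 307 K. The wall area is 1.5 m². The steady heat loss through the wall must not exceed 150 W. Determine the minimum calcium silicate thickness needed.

L ≈ 60.4 mm

Model the wall as resistances in series:
R_inner film = 1/(h_i·A) = 1/(29.5×1.5) = 0.0226 K/W
R_carbon steel = L/(kA) = 0.0018/(52.2×1.5) = 2.299×10^-5 K/W
R_softwood = L/(kA) = 0.014/(0.116×1.5) = 0.08046 K/W
Sum of the known resistances R_other = 0.1031 K/W
Required total resistance R_tot = ΔT/Q_allow = 91/150 = 0.6067 K/W
R_calcium silicate = R_tot − R_other = 0.5036 K/W
L = R·k·A = 0.5036×0.0799×1.5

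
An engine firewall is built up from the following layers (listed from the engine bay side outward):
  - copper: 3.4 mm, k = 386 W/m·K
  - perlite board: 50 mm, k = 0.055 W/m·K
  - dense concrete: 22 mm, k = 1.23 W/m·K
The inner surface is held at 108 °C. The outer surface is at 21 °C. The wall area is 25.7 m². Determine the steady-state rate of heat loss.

Treating each layer as a thermal resistance in series:
R_copper = L/(kA) = 0.0034/(386×25.7) = 3.427×10^-7 K/W
R_perlite board = L/(kA) = 0.05/(0.055×25.7) = 0.03537 K/W
R_dense concrete = L/(kA) = 0.022/(1.23×25.7) = 6.96×10^-4 K/W
R_total = 0.03607 K/W
Q = ΔT / R_total = 87 / 0.03607

Q ≈ 2410 W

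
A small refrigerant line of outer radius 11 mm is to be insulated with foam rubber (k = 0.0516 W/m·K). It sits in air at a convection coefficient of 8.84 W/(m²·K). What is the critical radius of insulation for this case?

r_cr ≈ 5.84 mm

For a cylinder r_cr = k/h = 0.0516/8.84
r_cr = 5.84 mm; since the bare radius (11 mm) is above r_cr, any added insulation will reduce heat loss.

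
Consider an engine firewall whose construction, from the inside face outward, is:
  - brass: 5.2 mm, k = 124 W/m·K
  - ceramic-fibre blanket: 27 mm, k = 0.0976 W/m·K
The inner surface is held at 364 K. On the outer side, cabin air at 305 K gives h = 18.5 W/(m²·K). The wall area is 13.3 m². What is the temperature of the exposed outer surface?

T ≈ 315 K

Using the resistance-network approach (series):
R_brass = L/(kA) = 0.0052/(124×13.3) = 3.153×10^-6 K/W
R_ceramic-fibre blanket = L/(kA) = 0.027/(0.0976×13.3) = 0.0208 K/W
R_outer film = 1/(h_o·A) = 1/(18.5×13.3) = 0.004064 K/W
R_total = 0.02487 K/W;  Q = ΔT/R_total = 59/0.02487 = 2373 W
T_interface = T_inner − Q·ΣR(inner→interface) = 364 − 2370×0.0208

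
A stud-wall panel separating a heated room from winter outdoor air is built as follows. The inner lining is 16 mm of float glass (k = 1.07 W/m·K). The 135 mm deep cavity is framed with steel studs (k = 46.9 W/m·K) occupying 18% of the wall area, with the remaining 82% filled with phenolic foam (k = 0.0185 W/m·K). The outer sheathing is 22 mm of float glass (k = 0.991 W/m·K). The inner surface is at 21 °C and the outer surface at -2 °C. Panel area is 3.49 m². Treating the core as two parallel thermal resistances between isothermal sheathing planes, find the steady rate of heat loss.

Q ≈ 1510 W

Sheathing layers in series; stud and cavity paths in parallel between them.
R_inner = 0.016/(1.07×3.49) = 0.004285 K/W
R_stud  = 0.135/(46.9×0.18×3.49) = 0.004582 K/W
R_cav   = 0.135/(0.0185×0.82×3.49) = 2.55 K/W
1/R_core = 1/R_stud + 1/R_cav → R_core = 0.004574 K/W
R_outer = 0.022/(0.991×3.49) = 0.006361 K/W
R_total = 0.01522 K/W
Q = ΔT/R_total = 23/0.01522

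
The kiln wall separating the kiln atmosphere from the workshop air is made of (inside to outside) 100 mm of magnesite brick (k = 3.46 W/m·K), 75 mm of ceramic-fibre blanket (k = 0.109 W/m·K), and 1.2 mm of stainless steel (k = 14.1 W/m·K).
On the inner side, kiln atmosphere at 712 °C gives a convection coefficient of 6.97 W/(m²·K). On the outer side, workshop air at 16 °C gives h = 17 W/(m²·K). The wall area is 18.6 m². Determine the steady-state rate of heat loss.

Thermal resistances in series:
R_inner film = 1/(h_i·A) = 1/(6.97×18.6) = 0.007714 K/W
R_magnesite brick = L/(kA) = 0.1/(3.46×18.6) = 0.001554 K/W
R_ceramic-fibre blanket = L/(kA) = 0.075/(0.109×18.6) = 0.03699 K/W
R_stainless steel = L/(kA) = 0.0012/(14.1×18.6) = 4.576×10^-6 K/W
R_outer film = 1/(h_o·A) = 1/(17×18.6) = 0.003163 K/W
R_total = 0.04943 K/W
Q = ΔT / R_total = 696 / 0.04943

Q ≈ 14100 W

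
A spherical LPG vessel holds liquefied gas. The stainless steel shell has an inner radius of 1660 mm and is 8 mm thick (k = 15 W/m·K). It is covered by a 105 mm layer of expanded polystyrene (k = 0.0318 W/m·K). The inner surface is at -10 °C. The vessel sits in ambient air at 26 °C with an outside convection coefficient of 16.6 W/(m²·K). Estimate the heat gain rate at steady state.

Q ≈ 398 W

Spherical conduction: R = (1/r_in − 1/r_out)/(4πk) per layer; series-sum.
R_stainless steel shell = (1/1.66 − 1/1.668)/(4π×15) = 1.533×10^-5 K/W
R_expanded polystyrene = (1/1.668 − 1/1.773)/(4π×0.0318) = 0.08885 K/W
R_outer film = 1/(h·4πr_o²) = 1/(16.6×4π×1.773²) = 0.001525 K/W
R_total = 0.09039 K/W
Q = ΔT/R_total = 36/0.09039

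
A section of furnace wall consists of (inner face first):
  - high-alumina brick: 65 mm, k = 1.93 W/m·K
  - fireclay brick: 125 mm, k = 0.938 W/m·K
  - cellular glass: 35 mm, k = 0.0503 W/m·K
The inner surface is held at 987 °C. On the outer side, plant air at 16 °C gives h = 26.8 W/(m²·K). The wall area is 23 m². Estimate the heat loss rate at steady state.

Q ≈ 24800 W

Model the wall as resistances in series:
R_high-alumina brick = L/(kA) = 0.065/(1.93×23) = 0.001464 K/W
R_fireclay brick = L/(kA) = 0.125/(0.938×23) = 0.005794 K/W
R_cellular glass = L/(kA) = 0.035/(0.0503×23) = 0.03025 K/W
R_outer film = 1/(h_o·A) = 1/(26.8×23) = 0.001622 K/W
R_total = 0.03913 K/W
Q = ΔT / R_total = 971 / 0.03913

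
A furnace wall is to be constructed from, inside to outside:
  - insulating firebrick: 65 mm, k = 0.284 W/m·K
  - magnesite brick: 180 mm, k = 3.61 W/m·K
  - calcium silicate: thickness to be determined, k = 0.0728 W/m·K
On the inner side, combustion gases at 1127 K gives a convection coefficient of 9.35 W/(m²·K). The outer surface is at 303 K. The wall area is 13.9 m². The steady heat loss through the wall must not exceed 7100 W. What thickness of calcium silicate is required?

Thermal resistances in series:
R_inner film = 1/(h_i·A) = 1/(9.35×13.9) = 0.007694 K/W
R_insulating firebrick = L/(kA) = 0.065/(0.284×13.9) = 0.01647 K/W
R_magnesite brick = L/(kA) = 0.18/(3.61×13.9) = 0.003587 K/W
Sum of the known resistances R_other = 0.02775 K/W
Required total resistance R_tot = ΔT/Q_allow = 824/7100 = 0.1161 K/W
R_calcium silicate = R_tot − R_other = 0.08831 K/W
L = R·k·A = 0.08831×0.0728×13.9

L ≈ 89.4 mm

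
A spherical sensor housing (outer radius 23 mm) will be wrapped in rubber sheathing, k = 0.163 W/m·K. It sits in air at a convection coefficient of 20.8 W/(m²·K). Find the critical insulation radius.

For a sphere r_cr = 2k/h = 2×0.163/20.8
r_cr = 15.7 mm; since the bare radius (23 mm) is above r_cr, any added insulation will reduce heat loss.

r_cr ≈ 15.7 mm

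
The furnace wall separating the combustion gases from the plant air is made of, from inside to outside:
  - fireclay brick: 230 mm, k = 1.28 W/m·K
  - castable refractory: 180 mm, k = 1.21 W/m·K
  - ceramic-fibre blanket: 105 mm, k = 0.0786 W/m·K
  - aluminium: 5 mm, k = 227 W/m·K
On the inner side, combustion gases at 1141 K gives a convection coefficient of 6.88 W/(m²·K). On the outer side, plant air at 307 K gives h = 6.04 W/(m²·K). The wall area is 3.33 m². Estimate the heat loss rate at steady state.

Model the wall as resistances in series:
R_inner film = 1/(h_i·A) = 1/(6.88×3.33) = 0.04365 K/W
R_fireclay brick = L/(kA) = 0.23/(1.28×3.33) = 0.05396 K/W
R_castable refractory = L/(kA) = 0.18/(1.21×3.33) = 0.04467 K/W
R_ceramic-fibre blanket = L/(kA) = 0.105/(0.0786×3.33) = 0.4012 K/W
R_aluminium = L/(kA) = 0.005/(227×3.33) = 6.615×10^-6 K/W
R_outer film = 1/(h_o·A) = 1/(6.04×3.33) = 0.04972 K/W
R_total = 0.5932 K/W
Q = ΔT / R_total = 834 / 0.5932

Q ≈ 1410 W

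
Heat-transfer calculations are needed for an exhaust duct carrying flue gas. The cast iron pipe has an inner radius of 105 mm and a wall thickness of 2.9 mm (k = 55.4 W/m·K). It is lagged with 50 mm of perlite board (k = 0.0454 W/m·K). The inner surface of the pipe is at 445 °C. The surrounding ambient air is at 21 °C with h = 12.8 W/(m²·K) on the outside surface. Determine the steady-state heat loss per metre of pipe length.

q′ ≈ 300 W/m

Treating each annulus and film as a series resistance:
R_cast iron pipe wall = ln(107.9/105)/(2π×55.4×1) = 7.827×10^-5 K/W
R_perlite board = ln(157.9/107.9)/(2π×0.0454×1) = 1.335 K/W
R_outer film = 1/(h_o·2πr_oL) = 1/(12.8×2π×0.1579×1) = 0.07875 K/W
R_total = 1.414 K/W
Q = ΔT/R_total = 424/1.414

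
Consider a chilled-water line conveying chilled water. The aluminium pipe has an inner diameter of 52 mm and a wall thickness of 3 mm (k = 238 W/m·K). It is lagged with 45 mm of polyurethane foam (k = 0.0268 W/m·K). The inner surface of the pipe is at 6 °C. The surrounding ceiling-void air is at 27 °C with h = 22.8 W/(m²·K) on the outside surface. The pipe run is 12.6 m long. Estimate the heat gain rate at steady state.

Cylindrical conduction, so R = ln(r₂/r₁)/(2πkL) per layer, in series:
R_aluminium pipe wall = ln(29/26)/(2π×238×12.6) = 5.796×10^-6 K/W
R_polyurethane foam = ln(74/29)/(2π×0.0268×12.6) = 0.4415 K/W
R_outer film = 1/(h_o·2πr_oL) = 1/(22.8×2π×0.074×12.6) = 0.007487 K/W
R_total = 0.449 K/W
Q = ΔT/R_total = 21/0.449

Q ≈ 46.8 W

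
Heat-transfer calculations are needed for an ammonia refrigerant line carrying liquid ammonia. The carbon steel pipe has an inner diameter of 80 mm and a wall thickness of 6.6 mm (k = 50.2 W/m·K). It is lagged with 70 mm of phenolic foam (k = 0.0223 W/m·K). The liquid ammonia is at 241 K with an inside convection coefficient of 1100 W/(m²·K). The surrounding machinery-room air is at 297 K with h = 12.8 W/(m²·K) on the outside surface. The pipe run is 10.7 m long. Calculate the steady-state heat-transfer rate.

Q ≈ 90 W

Cylindrical conduction, so R = ln(r₂/r₁)/(2πkL) per layer, in series:
R_inner film = 1/(h_i·2πr₁L) = 1/(1100×2π×0.04×10.7) = 3.381×10^-4 K/W
R_carbon steel pipe wall = ln(46.6/40)/(2π×50.2×10.7) = 4.525×10^-5 K/W
R_phenolic foam = ln(116.6/46.6)/(2π×0.0223×10.7) = 0.6117 K/W
R_outer film = 1/(h_o·2πr_oL) = 1/(12.8×2π×0.1166×10.7) = 0.009966 K/W
R_total = 0.6221 K/W
Q = ΔT/R_total = 56/0.6221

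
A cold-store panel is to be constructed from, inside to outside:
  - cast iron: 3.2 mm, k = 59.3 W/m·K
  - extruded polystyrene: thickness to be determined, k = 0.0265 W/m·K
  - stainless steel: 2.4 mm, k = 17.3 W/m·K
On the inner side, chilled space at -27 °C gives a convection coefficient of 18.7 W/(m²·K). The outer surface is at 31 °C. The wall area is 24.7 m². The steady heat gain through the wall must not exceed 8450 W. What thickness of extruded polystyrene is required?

Series thermal resistances:
R_inner film = 1/(h_i·A) = 1/(18.7×24.7) = 0.002165 K/W
R_cast iron = L/(kA) = 0.0032/(59.3×24.7) = 2.185×10^-6 K/W
R_stainless steel = L/(kA) = 0.0024/(17.3×24.7) = 5.617×10^-6 K/W
Sum of the known resistances R_other = 0.002173 K/W
Required total resistance R_tot = ΔT/Q_allow = 58/8450 = 0.006864 K/W
R_extruded polystyrene = R_tot − R_other = 0.004691 K/W
L = R·k·A = 0.004691×0.0265×24.7

L ≈ 3.07 mm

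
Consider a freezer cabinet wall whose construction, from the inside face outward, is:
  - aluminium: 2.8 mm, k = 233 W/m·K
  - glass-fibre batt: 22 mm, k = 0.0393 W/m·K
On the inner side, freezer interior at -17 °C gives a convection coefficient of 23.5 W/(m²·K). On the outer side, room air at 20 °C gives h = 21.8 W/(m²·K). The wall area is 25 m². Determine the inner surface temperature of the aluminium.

T ≈ -14.6 °C

Using the resistance-network approach (series):
R_inner film = 1/(h_i·A) = 1/(23.5×25) = 0.001702 K/W
R_aluminium = L/(kA) = 0.0028/(233×25) = 4.807×10^-7 K/W
R_glass-fibre batt = L/(kA) = 0.022/(0.0393×25) = 0.02239 K/W
R_outer film = 1/(h_o·A) = 1/(21.8×25) = 0.001835 K/W
R_total = 0.02593 K/W;  Q = ΔT/R_total = 37/0.02593 = 1427 W
T_interface = T_inner + Q·ΣR(inner→interface) = -17 + 1430×0.001702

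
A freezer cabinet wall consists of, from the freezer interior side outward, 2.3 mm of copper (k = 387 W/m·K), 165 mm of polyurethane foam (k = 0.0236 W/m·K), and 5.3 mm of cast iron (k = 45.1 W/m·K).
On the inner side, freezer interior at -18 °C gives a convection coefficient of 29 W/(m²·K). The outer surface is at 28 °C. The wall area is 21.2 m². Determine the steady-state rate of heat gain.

Q ≈ 139 W

Thermal resistances in series:
R_inner film = 1/(h_i·A) = 1/(29×21.2) = 0.001627 K/W
R_copper = L/(kA) = 0.0023/(387×21.2) = 2.803×10^-7 K/W
R_polyurethane foam = L/(kA) = 0.165/(0.0236×21.2) = 0.3298 K/W
R_cast iron = L/(kA) = 0.0053/(45.1×21.2) = 5.543×10^-6 K/W
R_total = 0.3314 K/W
Q = ΔT / R_total = 46 / 0.3314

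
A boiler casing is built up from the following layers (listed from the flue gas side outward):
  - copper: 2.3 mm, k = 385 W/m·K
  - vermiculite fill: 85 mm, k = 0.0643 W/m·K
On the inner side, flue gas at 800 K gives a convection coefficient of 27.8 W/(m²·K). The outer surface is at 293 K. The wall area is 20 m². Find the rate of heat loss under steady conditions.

Q ≈ 7470 W

Series thermal resistances:
R_inner film = 1/(h_i·A) = 1/(27.8×20) = 0.001799 K/W
R_copper = L/(kA) = 0.0023/(385×20) = 2.987×10^-7 K/W
R_vermiculite fill = L/(kA) = 0.085/(0.0643×20) = 0.0661 K/W
R_total = 0.0679 K/W
Q = ΔT / R_total = 507 / 0.0679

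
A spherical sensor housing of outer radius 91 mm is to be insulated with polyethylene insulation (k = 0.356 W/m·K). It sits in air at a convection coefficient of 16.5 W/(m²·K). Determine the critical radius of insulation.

r_cr ≈ 43.2 mm

For a sphere r_cr = 2k/h = 2×0.356/16.5
r_cr = 43.2 mm; since the bare radius (91 mm) is above r_cr, any added insulation will reduce heat loss.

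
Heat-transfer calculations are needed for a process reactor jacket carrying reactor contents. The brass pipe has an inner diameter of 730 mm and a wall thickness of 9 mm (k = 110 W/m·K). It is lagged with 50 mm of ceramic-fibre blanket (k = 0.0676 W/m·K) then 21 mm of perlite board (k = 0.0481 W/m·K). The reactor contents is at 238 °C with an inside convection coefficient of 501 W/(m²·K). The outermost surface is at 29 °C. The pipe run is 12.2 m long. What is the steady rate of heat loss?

Treating each annulus and film as a series resistance:
R_inner film = 1/(h_i·2πr₁L) = 1/(501×2π×0.365×12.2) = 7.134×10^-5 K/W
R_brass pipe wall = ln(374/365)/(2π×110×12.2) = 2.889×10^-6 K/W
R_ceramic-fibre blanket = ln(424/374)/(2π×0.0676×12.2) = 0.02421 K/W
R_perlite board = ln(445/424)/(2π×0.0481×12.2) = 0.01311 K/W
R_total = 0.0374 K/W
Q = ΔT/R_total = 209/0.0374

Q ≈ 5590 W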